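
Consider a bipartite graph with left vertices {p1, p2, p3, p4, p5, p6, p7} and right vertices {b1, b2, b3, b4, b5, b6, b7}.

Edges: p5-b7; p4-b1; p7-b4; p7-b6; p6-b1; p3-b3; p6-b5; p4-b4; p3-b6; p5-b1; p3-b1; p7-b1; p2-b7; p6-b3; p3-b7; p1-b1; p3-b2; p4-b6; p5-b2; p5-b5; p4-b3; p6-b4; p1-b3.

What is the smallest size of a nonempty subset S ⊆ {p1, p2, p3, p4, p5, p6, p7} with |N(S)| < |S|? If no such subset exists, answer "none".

A matching saturating every left vertex exists, for instance p1→b1, p2→b7, p3→b2, p4→b3, p5→b5, p6→b4, p7→b6.
By Hall's marriage theorem, this means |N(S)| ≥ |S| for every subset S, so no violating subset exists.

none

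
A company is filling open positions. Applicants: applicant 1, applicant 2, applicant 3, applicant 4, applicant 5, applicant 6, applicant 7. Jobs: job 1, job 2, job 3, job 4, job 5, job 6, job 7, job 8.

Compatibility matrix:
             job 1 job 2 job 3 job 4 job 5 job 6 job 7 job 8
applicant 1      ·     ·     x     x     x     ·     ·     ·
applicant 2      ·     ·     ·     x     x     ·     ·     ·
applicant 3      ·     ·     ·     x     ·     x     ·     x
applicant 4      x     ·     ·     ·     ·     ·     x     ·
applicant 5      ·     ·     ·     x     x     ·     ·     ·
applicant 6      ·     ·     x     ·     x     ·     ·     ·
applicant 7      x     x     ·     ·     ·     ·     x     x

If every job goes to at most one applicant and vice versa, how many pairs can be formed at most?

6

One maximum matching: applicant 1→job 3, applicant 2→job 5, applicant 3→job 6, applicant 4→job 1, applicant 5→job 4, applicant 7→job 2.
The set {applicant 1, applicant 2, applicant 5, applicant 6} has only 3 neighbours ({job 3, job 4, job 5}), so by Hall's theorem at most 6 of the 7 applicants can be matched.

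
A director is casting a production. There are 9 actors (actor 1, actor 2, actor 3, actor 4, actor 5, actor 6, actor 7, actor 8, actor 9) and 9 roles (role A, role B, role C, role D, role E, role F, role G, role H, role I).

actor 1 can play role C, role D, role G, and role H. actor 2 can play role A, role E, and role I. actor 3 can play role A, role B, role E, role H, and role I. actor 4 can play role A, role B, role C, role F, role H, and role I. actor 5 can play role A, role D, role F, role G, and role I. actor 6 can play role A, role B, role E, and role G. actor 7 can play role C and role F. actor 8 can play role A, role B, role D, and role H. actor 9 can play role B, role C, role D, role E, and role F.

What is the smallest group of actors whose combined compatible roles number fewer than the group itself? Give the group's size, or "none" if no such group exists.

A matching saturating every actor exists, for instance actor 1→role H, actor 2→role E, actor 3→role A, actor 4→role I, actor 5→role G, actor 6→role B, actor 7→role F, actor 8→role D, actor 9→role C.
By Hall's marriage theorem, this means |N(S)| ≥ |S| for every subset S, so no violating subset exists.

none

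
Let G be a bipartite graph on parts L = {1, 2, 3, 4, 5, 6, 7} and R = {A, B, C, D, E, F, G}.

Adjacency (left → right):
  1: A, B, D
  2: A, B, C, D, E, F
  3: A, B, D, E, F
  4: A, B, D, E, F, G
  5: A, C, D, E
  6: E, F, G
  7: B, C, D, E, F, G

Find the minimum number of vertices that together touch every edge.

A maximum matching has 7 edges (e.g. 1–D, 2–E, 3–B, 4–A, 5–C, 6–F, 7–G).
By König's theorem the minimum vertex cover has the same size. One such cover is {1, 2, 3, 4, 5, 6, 7}.

7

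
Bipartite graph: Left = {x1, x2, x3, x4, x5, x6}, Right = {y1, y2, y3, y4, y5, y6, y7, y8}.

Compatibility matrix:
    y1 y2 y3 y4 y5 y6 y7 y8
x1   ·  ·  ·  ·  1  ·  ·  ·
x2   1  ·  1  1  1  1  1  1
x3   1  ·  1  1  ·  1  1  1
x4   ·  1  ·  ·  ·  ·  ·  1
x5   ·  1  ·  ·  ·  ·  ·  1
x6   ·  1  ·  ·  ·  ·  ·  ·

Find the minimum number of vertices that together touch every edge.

{x1, x2, x3, y2, y8} is a vertex cover of size 5: every edge has an endpoint in this set.
No smaller cover exists because x1–y5, x2–y6, x3–y7, x4–y2, x5–y8 is a matching of size 5, and a cover must include an endpoint of each of these disjoint edges (König's theorem).

5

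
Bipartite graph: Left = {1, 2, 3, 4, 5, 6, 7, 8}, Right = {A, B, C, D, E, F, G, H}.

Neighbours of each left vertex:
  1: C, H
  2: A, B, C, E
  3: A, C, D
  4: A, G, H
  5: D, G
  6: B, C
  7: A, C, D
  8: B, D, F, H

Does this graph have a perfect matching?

For example, pair 1-H, 2-E, 3-A, 4-G, 5-D, 6-B, 7-C, 8-F.
Every left vertex is matched, so this is a perfect matching.

Yes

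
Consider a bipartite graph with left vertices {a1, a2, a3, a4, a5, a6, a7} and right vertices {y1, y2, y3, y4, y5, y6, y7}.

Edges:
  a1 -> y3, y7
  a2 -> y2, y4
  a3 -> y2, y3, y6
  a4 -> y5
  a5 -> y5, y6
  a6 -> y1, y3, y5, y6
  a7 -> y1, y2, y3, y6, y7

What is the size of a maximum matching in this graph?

A valid assignment of size 7: a1–y3, a2–y4, a3–y2, a4–y5, a5–y6, a6–y1, a7–y7.
All 7 left vertices are matched, so no larger matching exists.

7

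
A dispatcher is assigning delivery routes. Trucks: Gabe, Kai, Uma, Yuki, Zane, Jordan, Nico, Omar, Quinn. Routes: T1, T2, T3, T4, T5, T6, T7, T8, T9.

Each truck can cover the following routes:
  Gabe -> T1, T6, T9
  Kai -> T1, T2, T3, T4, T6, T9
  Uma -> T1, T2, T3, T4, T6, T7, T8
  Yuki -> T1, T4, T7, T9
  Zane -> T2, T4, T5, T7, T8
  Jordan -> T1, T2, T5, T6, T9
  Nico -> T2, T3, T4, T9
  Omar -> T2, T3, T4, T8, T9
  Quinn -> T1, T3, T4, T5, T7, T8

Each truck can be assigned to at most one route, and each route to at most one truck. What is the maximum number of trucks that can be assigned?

For example, pair Gabe–T1, Kai–T6, Uma–T8, Yuki–T9, Zane–T4, Jordan–T5, Nico–T2, Omar–T3, Quinn–T7.
All 9 trucks are matched, so no larger matching exists.

9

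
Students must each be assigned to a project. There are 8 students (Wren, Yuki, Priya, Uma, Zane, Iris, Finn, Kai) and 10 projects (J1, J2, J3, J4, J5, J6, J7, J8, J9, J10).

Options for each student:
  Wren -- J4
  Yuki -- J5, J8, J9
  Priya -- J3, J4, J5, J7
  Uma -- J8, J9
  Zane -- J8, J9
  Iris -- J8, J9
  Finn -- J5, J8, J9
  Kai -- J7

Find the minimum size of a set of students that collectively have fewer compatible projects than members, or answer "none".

3

Take S = {Uma, Zane, Iris}. Its neighbourhood is {J8, J9}, so |N(S)| = 2 < |S| = 3.
Every subset of size less than 3 has at least as many neighbours as members, so 3 is the minimum.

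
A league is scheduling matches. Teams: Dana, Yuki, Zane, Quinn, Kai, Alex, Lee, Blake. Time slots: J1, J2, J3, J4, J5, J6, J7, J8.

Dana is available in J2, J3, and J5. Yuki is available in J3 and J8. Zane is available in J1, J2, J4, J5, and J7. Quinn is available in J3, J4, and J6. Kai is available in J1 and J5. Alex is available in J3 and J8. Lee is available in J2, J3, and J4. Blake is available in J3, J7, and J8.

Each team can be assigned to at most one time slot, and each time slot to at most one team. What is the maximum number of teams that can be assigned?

8

One maximum matching: Dana-J5, Yuki-J8, Zane-J2, Quinn-J6, Kai-J1, Alex-J3, Lee-J4, Blake-J7.
This saturates every team, so 8 is the maximum.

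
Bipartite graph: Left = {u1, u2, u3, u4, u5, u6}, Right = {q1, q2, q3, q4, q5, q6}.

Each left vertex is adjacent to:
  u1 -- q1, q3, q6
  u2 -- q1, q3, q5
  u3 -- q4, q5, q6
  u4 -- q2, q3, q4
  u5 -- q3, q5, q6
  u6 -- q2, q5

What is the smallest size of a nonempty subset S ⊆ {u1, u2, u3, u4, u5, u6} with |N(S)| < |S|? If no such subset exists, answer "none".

none

A matching saturating every left vertex exists, for instance u1→q1, u2→q3, u3→q5, u4→q4, u5→q6, u6→q2.
By Hall's marriage theorem, this means |N(S)| ≥ |S| for every subset S, so no violating subset exists.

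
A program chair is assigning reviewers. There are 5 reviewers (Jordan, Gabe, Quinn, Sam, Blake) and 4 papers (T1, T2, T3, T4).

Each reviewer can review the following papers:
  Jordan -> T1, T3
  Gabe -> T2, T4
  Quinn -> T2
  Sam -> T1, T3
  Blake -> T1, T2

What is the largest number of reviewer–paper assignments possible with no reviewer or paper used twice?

4

For example, pair Jordan-T3, Gabe-T4, Quinn-T2, Sam-T1.
The set {Jordan, Quinn, Sam, Blake} has only 3 neighbours ({T1, T2, T3}), so by Hall's theorem at most 4 of the 5 reviewers can be matched.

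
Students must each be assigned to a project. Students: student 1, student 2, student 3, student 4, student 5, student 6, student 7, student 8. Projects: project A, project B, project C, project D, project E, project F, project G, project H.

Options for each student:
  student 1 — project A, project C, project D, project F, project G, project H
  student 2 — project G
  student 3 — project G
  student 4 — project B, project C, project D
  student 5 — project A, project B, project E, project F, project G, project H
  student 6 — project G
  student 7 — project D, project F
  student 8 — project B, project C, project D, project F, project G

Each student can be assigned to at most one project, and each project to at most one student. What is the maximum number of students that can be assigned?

For example, pair student 1-project H, student 2-project G, student 4-project C, student 5-project A, student 7-project D, student 8-project F.
The set {student 2, student 3, student 6} has only 1 neighbour ({project G}), so by Hall's theorem at most 6 of the 8 students can be matched.

6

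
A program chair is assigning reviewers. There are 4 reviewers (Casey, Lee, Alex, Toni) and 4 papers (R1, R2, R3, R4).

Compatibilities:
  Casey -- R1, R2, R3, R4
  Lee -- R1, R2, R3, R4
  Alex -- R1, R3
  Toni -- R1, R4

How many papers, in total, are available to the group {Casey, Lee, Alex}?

4

The union of neighbours of {Casey, Lee, Alex} is {R1, R2, R3, R4}, which has 4 elements.
Since |N(S)| = 4 ≥ |S| = 3, Hall's condition holds for this subset.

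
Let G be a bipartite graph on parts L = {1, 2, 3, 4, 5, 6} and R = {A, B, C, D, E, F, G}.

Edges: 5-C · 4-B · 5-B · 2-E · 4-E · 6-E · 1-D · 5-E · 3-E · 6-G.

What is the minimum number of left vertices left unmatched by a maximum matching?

1

A valid assignment of size 5: 1-D, 2-E, 4-B, 5-C, 6-G.
The set {2, 3} has only 1 neighbour ({E}), so by Hall's theorem at most 5 of the 6 left vertices can be matched.
That matches 5 of the 6, leaving 1 unmatched; no matching can do better.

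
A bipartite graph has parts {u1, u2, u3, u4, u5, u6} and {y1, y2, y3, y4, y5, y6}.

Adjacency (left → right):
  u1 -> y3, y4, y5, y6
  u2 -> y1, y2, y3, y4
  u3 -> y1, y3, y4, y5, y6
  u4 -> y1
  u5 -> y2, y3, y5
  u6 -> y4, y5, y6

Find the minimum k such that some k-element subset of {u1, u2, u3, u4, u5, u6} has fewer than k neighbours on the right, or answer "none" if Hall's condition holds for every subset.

none

A matching saturating every left vertex exists, for instance u1→y3, u2→y2, u3→y6, u4→y1, u5→y5, u6→y4.
By Hall's marriage theorem, this means |N(S)| ≥ |S| for every subset S, so no violating subset exists.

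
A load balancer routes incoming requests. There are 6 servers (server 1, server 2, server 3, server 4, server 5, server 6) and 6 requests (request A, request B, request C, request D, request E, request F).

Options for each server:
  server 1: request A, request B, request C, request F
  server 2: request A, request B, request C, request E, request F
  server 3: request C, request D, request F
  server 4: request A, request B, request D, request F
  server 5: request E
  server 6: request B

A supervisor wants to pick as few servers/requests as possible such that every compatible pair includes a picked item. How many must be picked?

The 6 edges server 1–request A, server 2–request F, server 3–request C, server 4–request D, server 5–request E, server 6–request B form a matching, so any vertex cover needs at least 6 vertices (one per matched edge).
Conversely {server 1, server 2, server 3, server 4, server 5, server 6} meets every edge and has exactly 6 vertices, so 6 is optimal.

6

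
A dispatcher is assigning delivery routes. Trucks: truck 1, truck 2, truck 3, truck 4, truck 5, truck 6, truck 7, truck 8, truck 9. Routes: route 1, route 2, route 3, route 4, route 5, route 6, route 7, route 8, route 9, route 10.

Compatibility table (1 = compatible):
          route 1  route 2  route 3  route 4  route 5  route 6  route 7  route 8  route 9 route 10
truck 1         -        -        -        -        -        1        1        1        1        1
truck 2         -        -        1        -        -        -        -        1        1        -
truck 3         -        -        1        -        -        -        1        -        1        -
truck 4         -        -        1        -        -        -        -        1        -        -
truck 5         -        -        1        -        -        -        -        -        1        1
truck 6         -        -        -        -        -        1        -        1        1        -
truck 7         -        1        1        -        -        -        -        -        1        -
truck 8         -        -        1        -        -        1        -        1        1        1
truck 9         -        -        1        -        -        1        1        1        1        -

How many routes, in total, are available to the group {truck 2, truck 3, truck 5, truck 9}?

6

The union of neighbours of {truck 2, truck 3, truck 5, truck 9} is {route 3, route 6, route 7, route 8, route 9, route 10}, which has 6 elements.
Since |N(S)| = 6 ≥ |S| = 4, Hall's condition holds for this subset.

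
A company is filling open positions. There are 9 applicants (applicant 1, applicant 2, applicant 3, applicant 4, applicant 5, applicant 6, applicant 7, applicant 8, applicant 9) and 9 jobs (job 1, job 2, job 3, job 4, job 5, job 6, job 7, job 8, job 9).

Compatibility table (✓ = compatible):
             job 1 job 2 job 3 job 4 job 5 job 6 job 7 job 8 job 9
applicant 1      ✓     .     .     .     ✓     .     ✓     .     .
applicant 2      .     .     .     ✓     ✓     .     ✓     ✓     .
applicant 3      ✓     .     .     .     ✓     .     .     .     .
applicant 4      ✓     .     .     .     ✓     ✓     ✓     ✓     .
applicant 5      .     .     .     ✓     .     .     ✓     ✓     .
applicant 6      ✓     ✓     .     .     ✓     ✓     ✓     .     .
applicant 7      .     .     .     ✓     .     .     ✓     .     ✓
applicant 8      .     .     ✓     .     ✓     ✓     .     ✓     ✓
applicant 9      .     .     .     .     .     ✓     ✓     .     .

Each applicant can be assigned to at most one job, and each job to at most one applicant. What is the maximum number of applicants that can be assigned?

9

A valid assignment of size 9: applicant 1-job 7, applicant 2-job 4, applicant 3-job 1, applicant 4-job 5, applicant 5-job 8, applicant 6-job 2, applicant 7-job 9, applicant 8-job 3, applicant 9-job 6.
All 9 applicants are matched, so no larger matching exists.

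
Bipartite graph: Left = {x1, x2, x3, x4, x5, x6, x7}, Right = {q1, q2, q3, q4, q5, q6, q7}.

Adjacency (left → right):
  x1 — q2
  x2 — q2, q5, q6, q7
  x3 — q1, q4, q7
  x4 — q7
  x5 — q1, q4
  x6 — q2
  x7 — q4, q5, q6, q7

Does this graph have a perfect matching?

No

The set {x1, x6} has only 1 neighbour ({q2}), so by Hall's theorem at most 6 of the 7 left vertices can be matched.
Hence no matching covers every left vertex.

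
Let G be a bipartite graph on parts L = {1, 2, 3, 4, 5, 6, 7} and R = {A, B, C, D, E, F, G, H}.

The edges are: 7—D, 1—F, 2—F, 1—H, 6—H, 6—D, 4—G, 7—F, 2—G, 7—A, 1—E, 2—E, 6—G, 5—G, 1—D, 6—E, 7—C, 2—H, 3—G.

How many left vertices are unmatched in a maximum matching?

A valid assignment of size 5: 1-E, 2-H, 3-G, 6-D, 7-F.
The set {3, 4, 5} has only 1 neighbour ({G}), so by Hall's theorem at most 5 of the 7 left vertices can be matched.
That matches 5 of the 7, leaving 2 unmatched; no matching can do better.

2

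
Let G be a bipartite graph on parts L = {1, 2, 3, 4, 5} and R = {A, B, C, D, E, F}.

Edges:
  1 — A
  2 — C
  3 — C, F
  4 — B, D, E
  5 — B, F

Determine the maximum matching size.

For example, pair 1-A, 2-C, 3-F, 4-E, 5-B.
This saturates every left vertex, so 5 is the maximum.

5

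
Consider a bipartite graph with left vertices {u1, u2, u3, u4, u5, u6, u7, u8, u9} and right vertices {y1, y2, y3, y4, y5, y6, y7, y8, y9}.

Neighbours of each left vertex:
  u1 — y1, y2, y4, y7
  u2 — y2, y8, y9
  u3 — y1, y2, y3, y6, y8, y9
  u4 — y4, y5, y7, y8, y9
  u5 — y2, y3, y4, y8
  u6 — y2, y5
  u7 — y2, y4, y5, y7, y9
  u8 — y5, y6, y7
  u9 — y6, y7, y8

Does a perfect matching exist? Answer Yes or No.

One maximum matching: u1-y1, u2-y2, u3-y3, u4-y9, u5-y8, u6-y5, u7-y4, u8-y6, u9-y7.
Every left vertex is matched, so this is a perfect matching.

Yes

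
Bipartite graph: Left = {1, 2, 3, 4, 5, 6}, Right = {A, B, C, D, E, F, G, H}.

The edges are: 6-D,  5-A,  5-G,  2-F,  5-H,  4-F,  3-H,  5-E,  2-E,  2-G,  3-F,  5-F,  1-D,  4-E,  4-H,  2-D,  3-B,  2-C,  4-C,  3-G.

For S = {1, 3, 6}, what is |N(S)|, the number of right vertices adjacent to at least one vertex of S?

The union of neighbours of {1, 3, 6} is {B, D, F, G, H}, which has 5 elements.
Since |N(S)| = 5 ≥ |S| = 3, Hall's condition holds for this subset.

5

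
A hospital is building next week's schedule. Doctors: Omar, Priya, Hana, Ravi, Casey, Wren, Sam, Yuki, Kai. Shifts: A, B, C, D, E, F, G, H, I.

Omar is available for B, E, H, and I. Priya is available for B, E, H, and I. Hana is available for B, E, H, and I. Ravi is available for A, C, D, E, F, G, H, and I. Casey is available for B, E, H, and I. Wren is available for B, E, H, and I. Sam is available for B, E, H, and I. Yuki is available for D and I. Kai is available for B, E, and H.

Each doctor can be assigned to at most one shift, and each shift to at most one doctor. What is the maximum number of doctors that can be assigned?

A valid assignment of size 6: Omar-I, Priya-H, Hana-E, Ravi-G, Casey-B, Yuki-D.
The set {Omar, Priya, Hana, Casey, Wren, Sam, Kai} has only 4 neighbours ({B, E, H, I}), so by Hall's theorem at most 6 of the 9 doctors can be matched.

6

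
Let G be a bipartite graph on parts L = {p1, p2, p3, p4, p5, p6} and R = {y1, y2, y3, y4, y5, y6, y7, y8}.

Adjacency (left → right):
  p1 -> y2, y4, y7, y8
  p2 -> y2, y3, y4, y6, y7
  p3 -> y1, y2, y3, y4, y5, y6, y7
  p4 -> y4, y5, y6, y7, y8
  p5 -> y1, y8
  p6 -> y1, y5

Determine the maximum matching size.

6

For example, pair p1→y7, p2→y4, p3→y3, p4→y6, p5→y8, p6→y1.
This saturates every left vertex, so 6 is the maximum.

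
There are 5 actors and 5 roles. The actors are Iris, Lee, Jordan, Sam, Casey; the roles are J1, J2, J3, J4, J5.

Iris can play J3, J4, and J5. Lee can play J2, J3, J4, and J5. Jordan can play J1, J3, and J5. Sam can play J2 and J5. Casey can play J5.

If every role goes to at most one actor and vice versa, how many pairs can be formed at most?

5

One maximum matching: Iris-J4, Lee-J3, Jordan-J1, Sam-J2, Casey-J5.
This saturates every actor, so 5 is the maximum.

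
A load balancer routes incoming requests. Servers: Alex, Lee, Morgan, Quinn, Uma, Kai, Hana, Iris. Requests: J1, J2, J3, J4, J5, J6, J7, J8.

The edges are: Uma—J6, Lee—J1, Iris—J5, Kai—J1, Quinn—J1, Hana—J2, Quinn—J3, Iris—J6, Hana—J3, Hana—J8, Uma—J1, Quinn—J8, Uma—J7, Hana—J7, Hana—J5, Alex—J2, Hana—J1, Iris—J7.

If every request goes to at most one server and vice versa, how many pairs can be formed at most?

One maximum matching: Alex-J2, Lee-J1, Quinn-J8, Uma-J7, Hana-J3, Iris-J6.
The set {Lee, Morgan, Kai} has only 1 neighbour ({J1}), so by Hall's theorem at most 6 of the 8 servers can be matched.

6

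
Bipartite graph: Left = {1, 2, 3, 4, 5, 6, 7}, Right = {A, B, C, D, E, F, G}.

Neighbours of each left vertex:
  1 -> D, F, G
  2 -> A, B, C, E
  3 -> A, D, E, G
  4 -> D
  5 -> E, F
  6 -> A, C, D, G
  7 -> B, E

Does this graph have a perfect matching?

Yes

One maximum matching: 1-G, 2-E, 3-A, 4-D, 5-F, 6-C, 7-B.
Every left vertex is matched, so this is a perfect matching.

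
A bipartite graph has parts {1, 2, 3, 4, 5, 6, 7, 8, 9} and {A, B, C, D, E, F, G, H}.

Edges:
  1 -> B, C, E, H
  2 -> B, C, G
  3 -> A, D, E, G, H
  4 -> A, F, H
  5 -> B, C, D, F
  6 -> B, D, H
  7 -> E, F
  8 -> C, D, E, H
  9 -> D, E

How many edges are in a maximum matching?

A valid assignment of size 8: 1-C, 2-G, 3-A, 4-H, 5-B, 6-D, 7-F, 8-E.
The set {1, 2, 3, 4, 5, 6, 7, 8, 9} has only 8 neighbours ({A, B, C, D, E, F, G, H}), so by Hall's theorem at most 8 of the 9 left vertices can be matched.

8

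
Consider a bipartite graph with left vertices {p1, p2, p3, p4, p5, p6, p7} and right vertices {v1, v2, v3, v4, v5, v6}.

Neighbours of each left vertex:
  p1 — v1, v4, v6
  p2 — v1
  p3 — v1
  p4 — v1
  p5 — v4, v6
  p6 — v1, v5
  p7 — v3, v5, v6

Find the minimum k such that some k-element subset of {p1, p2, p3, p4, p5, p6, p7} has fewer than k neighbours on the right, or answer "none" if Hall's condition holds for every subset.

Take S = {p2, p3}. Its neighbourhood is {v1}, so |N(S)| = 1 < |S| = 2.
No single vertex violates Hall's condition since each has at least one neighbour, so 2 is the minimum.

2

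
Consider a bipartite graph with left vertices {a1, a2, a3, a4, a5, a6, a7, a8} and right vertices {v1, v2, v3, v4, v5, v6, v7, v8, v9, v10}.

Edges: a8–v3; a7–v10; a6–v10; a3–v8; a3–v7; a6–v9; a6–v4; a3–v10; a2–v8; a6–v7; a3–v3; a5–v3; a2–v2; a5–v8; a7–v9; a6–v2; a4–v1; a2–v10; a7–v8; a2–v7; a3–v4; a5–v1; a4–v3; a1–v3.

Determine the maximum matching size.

7

For example, pair a1–v3, a2–v7, a3–v4, a4–v1, a5–v8, a6–v2, a7–v10.
The set {a1, a8} has only 1 neighbour ({v3}), so by Hall's theorem at most 7 of the 8 left vertices can be matched.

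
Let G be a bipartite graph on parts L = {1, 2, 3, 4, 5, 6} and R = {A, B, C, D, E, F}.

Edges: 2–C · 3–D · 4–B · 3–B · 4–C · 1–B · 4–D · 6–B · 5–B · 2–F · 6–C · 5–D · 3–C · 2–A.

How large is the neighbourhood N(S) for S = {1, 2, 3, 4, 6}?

5

The union of neighbours of {1, 2, 3, 4, 6} is {A, B, C, D, F}, which has 5 elements.
Since |N(S)| = 5 ≥ |S| = 5, Hall's condition holds for this subset.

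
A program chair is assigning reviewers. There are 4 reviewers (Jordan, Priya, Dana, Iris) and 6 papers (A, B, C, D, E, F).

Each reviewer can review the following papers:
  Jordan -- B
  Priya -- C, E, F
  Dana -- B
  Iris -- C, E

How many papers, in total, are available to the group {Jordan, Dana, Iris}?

3

The union of neighbours of {Jordan, Dana, Iris} is {B, C, E}, which has 3 elements.
Since |N(S)| = 3 ≥ |S| = 3, Hall's condition holds for this subset.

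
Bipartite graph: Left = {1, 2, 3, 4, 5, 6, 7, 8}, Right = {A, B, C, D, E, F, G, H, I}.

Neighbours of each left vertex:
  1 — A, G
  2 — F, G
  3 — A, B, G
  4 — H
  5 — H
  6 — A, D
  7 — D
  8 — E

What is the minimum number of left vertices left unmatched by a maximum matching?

1

One maximum matching: 1-G, 2-F, 3-B, 4-H, 6-A, 7-D, 8-E.
The set {4, 5} has only 1 neighbour ({H}), so by Hall's theorem at most 7 of the 8 left vertices can be matched.
That matches 7 of the 8, leaving 1 unmatched; no matching can do better.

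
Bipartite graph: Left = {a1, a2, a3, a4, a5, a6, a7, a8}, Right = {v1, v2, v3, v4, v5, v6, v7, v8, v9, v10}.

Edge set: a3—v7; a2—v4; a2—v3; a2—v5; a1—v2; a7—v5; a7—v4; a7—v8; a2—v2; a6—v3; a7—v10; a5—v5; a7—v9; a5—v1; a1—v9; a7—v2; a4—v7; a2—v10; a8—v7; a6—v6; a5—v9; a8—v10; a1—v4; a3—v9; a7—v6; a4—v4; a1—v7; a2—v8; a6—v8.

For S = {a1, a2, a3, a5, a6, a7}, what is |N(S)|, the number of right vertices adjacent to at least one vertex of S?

The union of neighbours of {a1, a2, a3, a5, a6, a7} is {v1, v2, v3, v4, v5, v6, v7, v8, v9, v10}, which has 10 elements.
Since |N(S)| = 10 ≥ |S| = 6, Hall's condition holds for this subset.

10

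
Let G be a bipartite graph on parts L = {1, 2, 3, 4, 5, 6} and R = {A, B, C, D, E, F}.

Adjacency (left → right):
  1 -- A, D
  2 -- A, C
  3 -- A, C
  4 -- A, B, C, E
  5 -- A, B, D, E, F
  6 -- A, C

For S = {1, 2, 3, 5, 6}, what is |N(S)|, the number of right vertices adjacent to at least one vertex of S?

6

The union of neighbours of {1, 2, 3, 5, 6} is {A, B, C, D, E, F}, which has 6 elements.
Since |N(S)| = 6 ≥ |S| = 5, Hall's condition holds for this subset.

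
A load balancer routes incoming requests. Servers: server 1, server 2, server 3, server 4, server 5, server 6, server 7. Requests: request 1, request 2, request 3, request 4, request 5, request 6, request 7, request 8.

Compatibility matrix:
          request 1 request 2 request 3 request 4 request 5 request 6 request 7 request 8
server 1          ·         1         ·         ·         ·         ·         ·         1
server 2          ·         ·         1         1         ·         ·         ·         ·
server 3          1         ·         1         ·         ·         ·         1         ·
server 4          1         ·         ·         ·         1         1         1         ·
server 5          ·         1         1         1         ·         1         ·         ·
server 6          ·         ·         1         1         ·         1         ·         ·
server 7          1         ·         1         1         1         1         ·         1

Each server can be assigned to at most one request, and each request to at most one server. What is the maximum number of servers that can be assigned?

A valid assignment of size 7: server 1→request 8, server 2→request 3, server 3→request 7, server 4→request 5, server 5→request 2, server 6→request 4, server 7→request 6.
All 7 servers are matched, so no larger matching exists.

7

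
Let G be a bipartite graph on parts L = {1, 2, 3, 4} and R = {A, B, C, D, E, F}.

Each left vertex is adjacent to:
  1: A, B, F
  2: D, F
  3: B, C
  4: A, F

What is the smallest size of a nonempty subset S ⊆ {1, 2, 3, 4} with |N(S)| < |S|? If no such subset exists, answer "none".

none

A matching saturating every left vertex exists, for instance 1→B, 2→D, 3→C, 4→F.
By Hall's marriage theorem, this means |N(S)| ≥ |S| for every subset S, so no violating subset exists.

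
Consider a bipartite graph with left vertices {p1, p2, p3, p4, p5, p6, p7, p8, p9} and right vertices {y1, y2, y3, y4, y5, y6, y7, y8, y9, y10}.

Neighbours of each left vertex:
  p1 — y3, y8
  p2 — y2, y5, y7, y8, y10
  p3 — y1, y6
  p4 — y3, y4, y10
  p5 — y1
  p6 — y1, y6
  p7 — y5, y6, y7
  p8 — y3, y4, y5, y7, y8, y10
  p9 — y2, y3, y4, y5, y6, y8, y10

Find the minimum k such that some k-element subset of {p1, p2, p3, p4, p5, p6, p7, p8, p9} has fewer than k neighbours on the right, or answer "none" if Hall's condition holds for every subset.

Take S = {p3, p5, p6}. Its neighbourhood is {y1, y6}, so |N(S)| = 2 < |S| = 3.
Every subset of size less than 3 has at least as many neighbours as members, so 3 is the minimum.

3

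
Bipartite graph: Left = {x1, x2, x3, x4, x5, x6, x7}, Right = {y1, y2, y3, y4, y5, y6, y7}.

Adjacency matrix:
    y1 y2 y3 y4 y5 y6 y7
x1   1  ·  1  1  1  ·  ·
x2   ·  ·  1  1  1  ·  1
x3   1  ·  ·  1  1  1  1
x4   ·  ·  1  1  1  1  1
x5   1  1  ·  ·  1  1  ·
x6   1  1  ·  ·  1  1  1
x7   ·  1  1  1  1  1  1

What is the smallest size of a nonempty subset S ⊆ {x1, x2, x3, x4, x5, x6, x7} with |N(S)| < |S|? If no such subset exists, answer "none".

none

A matching saturating every left vertex exists, for instance x1→y5, x2→y3, x3→y4, x4→y7, x5→y2, x6→y1, x7→y6.
By Hall's marriage theorem, this means |N(S)| ≥ |S| for every subset S, so no violating subset exists.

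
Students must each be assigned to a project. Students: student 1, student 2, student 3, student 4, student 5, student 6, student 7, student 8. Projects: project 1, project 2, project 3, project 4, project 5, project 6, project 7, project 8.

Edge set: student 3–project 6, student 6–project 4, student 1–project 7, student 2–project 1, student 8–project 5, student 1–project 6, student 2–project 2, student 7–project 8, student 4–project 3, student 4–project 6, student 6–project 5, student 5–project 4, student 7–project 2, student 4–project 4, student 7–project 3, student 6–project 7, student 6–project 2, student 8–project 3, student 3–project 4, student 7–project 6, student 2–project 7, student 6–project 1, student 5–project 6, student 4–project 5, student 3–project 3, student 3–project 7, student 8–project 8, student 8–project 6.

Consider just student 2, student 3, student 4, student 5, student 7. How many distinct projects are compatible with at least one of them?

The union of neighbours of {student 2, student 3, student 4, student 5, student 7} is {project 1, project 2, project 3, project 4, project 5, project 6, project 7, project 8}, which has 8 elements.
Since |N(S)| = 8 ≥ |S| = 5, Hall's condition holds for this subset.

8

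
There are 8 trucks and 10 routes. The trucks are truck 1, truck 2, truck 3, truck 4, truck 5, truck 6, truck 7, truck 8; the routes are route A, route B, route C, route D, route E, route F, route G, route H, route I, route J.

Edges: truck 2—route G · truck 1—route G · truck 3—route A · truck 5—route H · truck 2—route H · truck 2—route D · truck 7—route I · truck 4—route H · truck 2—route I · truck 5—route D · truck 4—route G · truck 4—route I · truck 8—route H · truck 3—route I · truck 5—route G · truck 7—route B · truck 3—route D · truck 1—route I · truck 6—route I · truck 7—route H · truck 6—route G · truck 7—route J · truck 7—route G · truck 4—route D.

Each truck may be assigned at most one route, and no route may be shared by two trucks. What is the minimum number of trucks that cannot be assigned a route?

For example, pair truck 1→route G, truck 2→route D, truck 3→route A, truck 4→route I, truck 5→route H, truck 7→route J.
The set {truck 1, truck 2, truck 4, truck 5, truck 6, truck 8} has only 4 neighbours ({route D, route G, route H, route I}), so by Hall's theorem at most 6 of the 8 trucks can be matched.
That matches 6 of the 8, leaving 2 unmatched; no matching can do better.

2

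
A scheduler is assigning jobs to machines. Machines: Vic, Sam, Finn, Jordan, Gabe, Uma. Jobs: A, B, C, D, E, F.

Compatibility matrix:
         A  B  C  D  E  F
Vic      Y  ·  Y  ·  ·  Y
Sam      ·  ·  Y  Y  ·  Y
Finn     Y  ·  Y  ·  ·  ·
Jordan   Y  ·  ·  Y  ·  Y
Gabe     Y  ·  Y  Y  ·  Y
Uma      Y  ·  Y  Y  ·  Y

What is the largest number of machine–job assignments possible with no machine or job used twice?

For example, pair Vic-C, Sam-D, Finn-A, Jordan-F.
The set {Vic, Sam, Finn, Jordan, Gabe, Uma} has only 4 neighbours ({A, C, D, F}), so by Hall's theorem at most 4 of the 6 machines can be matched.

4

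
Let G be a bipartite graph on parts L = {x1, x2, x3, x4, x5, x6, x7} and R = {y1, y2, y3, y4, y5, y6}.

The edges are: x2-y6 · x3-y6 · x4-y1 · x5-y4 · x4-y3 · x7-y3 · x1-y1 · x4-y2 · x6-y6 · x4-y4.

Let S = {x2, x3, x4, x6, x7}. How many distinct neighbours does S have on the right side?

5

The union of neighbours of {x2, x3, x4, x6, x7} is {y1, y2, y3, y4, y6}, which has 5 elements.
Since |N(S)| = 5 ≥ |S| = 5, Hall's condition holds for this subset.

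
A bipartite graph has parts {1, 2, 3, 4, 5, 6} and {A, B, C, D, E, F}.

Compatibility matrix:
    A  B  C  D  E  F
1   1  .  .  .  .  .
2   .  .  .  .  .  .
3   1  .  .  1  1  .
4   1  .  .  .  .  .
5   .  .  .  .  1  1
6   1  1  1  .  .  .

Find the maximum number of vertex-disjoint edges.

A valid assignment of size 4: 1–A, 3–D, 5–E, 6–B.
The set {1, 2, 4} has only 1 neighbour ({A}), so by Hall's theorem at most 4 of the 6 left vertices can be matched.

4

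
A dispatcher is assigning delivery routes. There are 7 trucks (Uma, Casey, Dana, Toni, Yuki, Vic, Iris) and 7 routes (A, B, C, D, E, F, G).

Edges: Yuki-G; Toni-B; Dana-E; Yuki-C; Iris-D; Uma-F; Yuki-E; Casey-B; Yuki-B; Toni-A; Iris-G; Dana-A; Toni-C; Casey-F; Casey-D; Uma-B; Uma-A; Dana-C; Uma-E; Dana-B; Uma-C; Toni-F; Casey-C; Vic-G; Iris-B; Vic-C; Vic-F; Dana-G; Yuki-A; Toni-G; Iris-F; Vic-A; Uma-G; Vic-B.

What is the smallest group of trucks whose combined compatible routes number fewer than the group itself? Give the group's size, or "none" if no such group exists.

none

A matching saturating every truck exists, for instance Uma→F, Casey→D, Dana→C, Toni→G, Yuki→E, Vic→A, Iris→B.
By Hall's marriage theorem, this means |N(S)| ≥ |S| for every subset S, so no violating subset exists.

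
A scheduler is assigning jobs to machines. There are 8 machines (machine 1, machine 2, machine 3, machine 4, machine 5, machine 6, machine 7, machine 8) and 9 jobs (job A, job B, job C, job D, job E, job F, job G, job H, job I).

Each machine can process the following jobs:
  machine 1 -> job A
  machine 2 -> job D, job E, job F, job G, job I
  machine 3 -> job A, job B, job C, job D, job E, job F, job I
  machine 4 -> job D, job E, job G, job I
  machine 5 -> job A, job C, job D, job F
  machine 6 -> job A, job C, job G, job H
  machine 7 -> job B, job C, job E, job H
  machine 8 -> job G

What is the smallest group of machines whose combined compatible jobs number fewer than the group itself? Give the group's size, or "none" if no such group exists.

none

A matching saturating every machine exists, for instance machine 1→job A, machine 2→job F, machine 3→job B, machine 4→job I, machine 5→job D, machine 6→job H, machine 7→job E, machine 8→job G.
By Hall's marriage theorem, this means |N(S)| ≥ |S| for every subset S, so no violating subset exists.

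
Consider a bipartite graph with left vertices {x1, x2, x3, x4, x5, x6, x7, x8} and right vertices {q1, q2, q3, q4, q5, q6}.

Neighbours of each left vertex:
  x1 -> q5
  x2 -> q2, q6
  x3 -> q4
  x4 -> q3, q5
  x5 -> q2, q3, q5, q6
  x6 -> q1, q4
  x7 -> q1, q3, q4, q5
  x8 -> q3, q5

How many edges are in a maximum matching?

6

A valid assignment of size 6: x1–q5, x2–q2, x3–q4, x4–q3, x5–q6, x6–q1.
The set {x1, x3, x4, x6, x7, x8} has only 4 neighbours ({q1, q3, q4, q5}), so by Hall's theorem at most 6 of the 8 left vertices can be matched.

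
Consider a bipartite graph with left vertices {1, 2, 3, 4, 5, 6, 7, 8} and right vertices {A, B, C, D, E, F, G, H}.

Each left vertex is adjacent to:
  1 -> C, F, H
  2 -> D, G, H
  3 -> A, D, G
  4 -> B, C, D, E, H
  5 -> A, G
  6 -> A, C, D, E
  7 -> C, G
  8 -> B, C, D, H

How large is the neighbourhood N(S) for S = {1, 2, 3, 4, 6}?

The union of neighbours of {1, 2, 3, 4, 6} is {A, B, C, D, E, F, G, H}, which has 8 elements.
Since |N(S)| = 8 ≥ |S| = 5, Hall's condition holds for this subset.

8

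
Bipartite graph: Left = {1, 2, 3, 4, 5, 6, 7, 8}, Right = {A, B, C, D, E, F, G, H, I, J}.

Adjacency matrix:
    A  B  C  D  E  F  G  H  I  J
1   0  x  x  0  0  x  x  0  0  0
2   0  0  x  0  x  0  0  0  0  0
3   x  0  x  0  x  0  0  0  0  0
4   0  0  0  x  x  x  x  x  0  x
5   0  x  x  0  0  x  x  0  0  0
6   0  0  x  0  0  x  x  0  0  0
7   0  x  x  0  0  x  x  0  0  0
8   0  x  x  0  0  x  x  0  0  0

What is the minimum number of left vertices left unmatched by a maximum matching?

1

For example, pair 1→F, 2→E, 3→A, 4→J, 5→G, 6→C, 7→B.
The set {1, 5, 6, 7, 8} has only 4 neighbours ({B, C, F, G}), so by Hall's theorem at most 7 of the 8 left vertices can be matched.
That matches 7 of the 8, leaving 1 unmatched; no matching can do better.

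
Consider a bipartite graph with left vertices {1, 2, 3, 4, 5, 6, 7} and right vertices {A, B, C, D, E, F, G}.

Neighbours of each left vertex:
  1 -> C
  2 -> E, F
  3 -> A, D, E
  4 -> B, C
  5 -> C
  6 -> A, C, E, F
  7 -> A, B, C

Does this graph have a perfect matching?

The set {1, 5} has only 1 neighbour ({C}), so by Hall's theorem at most 6 of the 7 left vertices can be matched.
Hence no matching covers every left vertex.

No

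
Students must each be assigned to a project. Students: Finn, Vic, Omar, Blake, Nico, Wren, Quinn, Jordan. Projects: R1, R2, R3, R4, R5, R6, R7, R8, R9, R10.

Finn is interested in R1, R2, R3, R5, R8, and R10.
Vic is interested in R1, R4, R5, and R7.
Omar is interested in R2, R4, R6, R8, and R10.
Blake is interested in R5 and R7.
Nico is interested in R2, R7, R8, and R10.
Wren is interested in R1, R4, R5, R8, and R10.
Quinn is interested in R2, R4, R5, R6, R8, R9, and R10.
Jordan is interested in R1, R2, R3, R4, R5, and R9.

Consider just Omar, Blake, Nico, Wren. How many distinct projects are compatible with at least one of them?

The union of neighbours of {Omar, Blake, Nico, Wren} is {R1, R2, R4, R5, R6, R7, R8, R10}, which has 8 elements.
Since |N(S)| = 8 ≥ |S| = 4, Hall's condition holds for this subset.

8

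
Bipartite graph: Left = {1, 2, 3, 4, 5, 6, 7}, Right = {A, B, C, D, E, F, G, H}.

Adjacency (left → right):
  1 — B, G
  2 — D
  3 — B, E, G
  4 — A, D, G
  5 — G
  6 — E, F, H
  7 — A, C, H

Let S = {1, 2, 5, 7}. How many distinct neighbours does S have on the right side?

6

The union of neighbours of {1, 2, 5, 7} is {A, B, C, D, G, H}, which has 6 elements.
Since |N(S)| = 6 ≥ |S| = 4, Hall's condition holds for this subset.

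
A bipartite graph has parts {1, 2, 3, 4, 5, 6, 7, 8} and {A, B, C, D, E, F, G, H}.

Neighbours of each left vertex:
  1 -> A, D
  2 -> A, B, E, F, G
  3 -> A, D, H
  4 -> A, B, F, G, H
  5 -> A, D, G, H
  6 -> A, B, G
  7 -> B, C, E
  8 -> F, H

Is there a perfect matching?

Yes

One maximum matching: 1→A, 2→E, 3→H, 4→G, 5→D, 6→B, 7→C, 8→F.
Every left vertex is matched, so this is a perfect matching.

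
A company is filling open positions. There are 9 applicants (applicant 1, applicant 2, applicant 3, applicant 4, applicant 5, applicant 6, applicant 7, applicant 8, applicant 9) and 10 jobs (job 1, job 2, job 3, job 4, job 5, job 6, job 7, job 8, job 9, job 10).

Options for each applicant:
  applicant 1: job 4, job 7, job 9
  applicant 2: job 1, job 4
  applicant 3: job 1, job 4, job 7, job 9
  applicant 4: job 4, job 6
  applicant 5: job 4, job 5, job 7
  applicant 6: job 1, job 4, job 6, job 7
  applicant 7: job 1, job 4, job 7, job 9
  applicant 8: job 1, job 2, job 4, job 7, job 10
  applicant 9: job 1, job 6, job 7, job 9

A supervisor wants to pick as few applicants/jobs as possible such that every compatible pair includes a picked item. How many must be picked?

{applicant 5, applicant 8, job 1, job 4, job 6, job 7, job 9} is a vertex cover of size 7: every edge has an endpoint in this set.
No smaller cover exists because applicant 1–job 9, applicant 2–job 1, applicant 3–job 7, applicant 4–job 4, applicant 5–job 5, applicant 6–job 6, applicant 8–job 10 is a matching of size 7, and a cover must include an endpoint of each of these disjoint edges (König's theorem).

7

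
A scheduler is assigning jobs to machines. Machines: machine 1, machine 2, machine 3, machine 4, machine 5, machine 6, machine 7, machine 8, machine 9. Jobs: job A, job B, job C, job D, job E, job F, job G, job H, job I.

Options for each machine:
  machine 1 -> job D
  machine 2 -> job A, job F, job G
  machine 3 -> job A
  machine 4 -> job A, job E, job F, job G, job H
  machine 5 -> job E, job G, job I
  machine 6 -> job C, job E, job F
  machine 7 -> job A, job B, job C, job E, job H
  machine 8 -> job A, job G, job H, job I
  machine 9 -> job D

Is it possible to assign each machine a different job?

The set {machine 1, machine 9} has only 1 neighbour ({job D}), so by Hall's theorem at most 8 of the 9 machines can be matched.
Hence no matching covers every machine.

No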